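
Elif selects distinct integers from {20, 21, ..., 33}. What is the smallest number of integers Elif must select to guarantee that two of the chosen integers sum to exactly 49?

10

A set avoiding the sum 49 can contain at most one of each pair {x, 49−x}, plus the 4 elements whose complement lies outside the range.
The integers 25, …, 33 (9 of them) are such a set: any two sum to at least 25+26 = 51 > 49.
By the pigeonhole principle, any 10th integer completes one of the 5 pairs, so 10 choices force a sum of 49.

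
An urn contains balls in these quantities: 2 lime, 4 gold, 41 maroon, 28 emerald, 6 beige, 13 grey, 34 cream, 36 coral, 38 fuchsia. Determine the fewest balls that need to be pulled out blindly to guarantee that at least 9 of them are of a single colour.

61

An adversary could hand out at most 8 balls per colour (lime, gold, beige run out sooner): 2 + 4 + 8 + 8 + 6 + 8 + 8 + 8 + 8 = 60 balls and still no colour has 9.
One more ball lands in a colour already at 8, so 61 draws are enough and 60 are not.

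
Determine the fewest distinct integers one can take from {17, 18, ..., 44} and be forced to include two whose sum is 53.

A set avoiding the sum 53 can contain at most one of each pair {x, 53−x}, plus the 8 elements whose complement lies outside the range.
The integers 27, …, 44 (18 of them) are such a set: any two sum to at least 27+28 = 55 > 53.
Any 19th integer completes one of the 10 pairs, so 19 choices force a sum of 53.

19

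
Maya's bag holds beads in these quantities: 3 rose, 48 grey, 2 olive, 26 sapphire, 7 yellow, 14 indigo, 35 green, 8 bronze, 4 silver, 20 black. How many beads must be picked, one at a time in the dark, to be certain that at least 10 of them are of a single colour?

70

An adversary could hand out at most 9 beads per colour (5 colours run out sooner): 3 + 9 + 2 + 9 + 7 + 9 + 9 + 8 + 4 + 9 = 69 beads and still no colour has 10.
One more bead lands in a colour already at 9, so 70 draws are enough and 69 are not.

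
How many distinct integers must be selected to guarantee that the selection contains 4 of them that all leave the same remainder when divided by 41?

124

Pigeonhole: the 41 residue classes mod 41 are the pigeonholes.
With 123 integers one could put 3 in each residue class and have no class reach 4.
The 124th integer pushes some class to 4, so 41·3 + 1 = 124.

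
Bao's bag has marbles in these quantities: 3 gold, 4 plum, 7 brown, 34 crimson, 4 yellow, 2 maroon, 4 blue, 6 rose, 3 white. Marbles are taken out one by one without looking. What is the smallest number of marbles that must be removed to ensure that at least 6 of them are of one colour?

An adversary could hand out at most 5 marbles per colour (6 colours run out sooner): 3 + 4 + 5 + 5 + 4 + 2 + 4 + 5 + 3 = 35 marbles and still no colour has 6.
Pigeonhole: one more marble lands in a colour already at 5, so 36 draws are enough and 35 are not.

36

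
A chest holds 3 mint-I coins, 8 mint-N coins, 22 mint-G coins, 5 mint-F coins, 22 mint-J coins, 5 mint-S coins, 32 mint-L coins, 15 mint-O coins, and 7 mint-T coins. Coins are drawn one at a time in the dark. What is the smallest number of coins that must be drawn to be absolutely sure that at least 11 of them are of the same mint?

Put each drawn coin into a box by mint. The largest draw with every box below 11 takes min(count, 10) from each mint; mints with fewer than 10 contribute all they have.
Σ min(cᵢ, 10) = 3 + 8 + 10 + 5 + 10 + 5 + 10 + 10 + 7 = 68.
Draw number 68 + 1 = 69 must push one box to 11.

69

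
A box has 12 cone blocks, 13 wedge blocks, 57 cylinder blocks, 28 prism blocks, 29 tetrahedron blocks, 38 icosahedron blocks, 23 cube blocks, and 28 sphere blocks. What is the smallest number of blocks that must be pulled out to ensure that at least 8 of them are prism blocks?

In the worst case for collecting prism blocks, every non-prism block comes out first.
There are 12 + 13 + 57 + 29 + 38 + 23 + 28 = 200 non-prism blocks altogether.
After those, each further block must be prism, so 200 + 8 = 208 draws guarantee 8 prism blocks.

208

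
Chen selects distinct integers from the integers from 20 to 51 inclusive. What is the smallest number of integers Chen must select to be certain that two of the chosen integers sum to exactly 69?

18

A set avoiding the sum 69 can contain at most one of each pair {x, 69−x}, plus the 2 elements whose complement lies outside the range.
The integers 35, …, 51 (17 of them) are such a set: any two sum to at least 35+36 = 71 > 69.
By the pigeonhole principle, any 18th integer completes one of the 15 pairs, so 18 choices force a sum of 69.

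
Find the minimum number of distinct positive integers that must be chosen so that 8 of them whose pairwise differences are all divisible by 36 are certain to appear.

Integers whose pairwise differences are multiples of 36 are exactly those sharing a remainder mod 36. The 36 residue classes mod 36 are the pigeonholes.
With 252 integers one could put 7 in each residue class and have no class reach 8.
The 253rd integer pushes some class to 8, so 36·7 + 1 = 253.

253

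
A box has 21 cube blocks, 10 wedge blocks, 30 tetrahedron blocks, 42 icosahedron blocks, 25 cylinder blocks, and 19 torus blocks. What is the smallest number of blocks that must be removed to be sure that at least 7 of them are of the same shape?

By the pigeonhole principle, the 6 shapes are the holes; the blocks drawn are the pigeons.
To avoid 7 of any one shape, the worst case takes at most 6 of each shape.
That gives 6 + 6 + 6 + 6 + 6 + 6 = 36 blocks with no shape reaching 7.
The next block forces some shape to 7, so 36 + 1 = 37.

37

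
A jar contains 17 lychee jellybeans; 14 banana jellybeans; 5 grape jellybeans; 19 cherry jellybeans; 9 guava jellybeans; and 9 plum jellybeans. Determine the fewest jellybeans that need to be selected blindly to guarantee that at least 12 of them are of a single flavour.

57

By pigeonhole, put each drawn jellybean into a box by flavour. The largest draw with every box below 12 takes min(count, 11) from each flavour; flavours with fewer than 11 contribute all they have.
Σ min(cᵢ, 11) = 11 + 11 + 5 + 11 + 9 + 9 = 56.
Draw number 56 + 1 = 57 must push one box to 12.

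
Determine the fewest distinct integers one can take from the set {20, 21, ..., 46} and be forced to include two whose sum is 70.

Group the elements by complementary pair {x, 70−x}: {24,46}, {25,45}, {26,44}, …, giving 11 two-element pairs; the single value 35 (it cannot pair with itself since the integers are distinct); and 4 integers whose partner 70−x falls outside [20,46].
By pigeonhole, treating each of those 16 groups as a pigeonhole, one can pick one integer per group — 16 integers — with no two summing to 70.
The 17th integer lands in an occupied pair, forcing a sum of 70.

17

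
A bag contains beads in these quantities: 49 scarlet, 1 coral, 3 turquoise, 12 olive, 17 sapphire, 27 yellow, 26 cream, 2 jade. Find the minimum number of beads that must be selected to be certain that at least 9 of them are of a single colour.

47

An adversary could hand out at most 8 beads per colour (coral, turquoise, jade run out sooner): 8 + 1 + 3 + 8 + 8 + 8 + 8 + 2 = 46 beads and still no colour has 9.
By pigeonhole, one more bead lands in a colour already at 8, so 47 draws are enough and 46 are not.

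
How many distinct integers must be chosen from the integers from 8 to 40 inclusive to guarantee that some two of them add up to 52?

A set avoiding the sum 52 can contain at most one of each pair {x, 52−x}, plus the 5 elements whose complement lies outside the range or equal to its own complement.
The integers 8, …, 26 (19 of them) are such a set: any two sum to at least 8+9 = 17 and at most 25+26 = 51 < 52.
By pigeonhole, any 20th integer completes one of the 14 pairs, so 20 choices force a sum of 52.

20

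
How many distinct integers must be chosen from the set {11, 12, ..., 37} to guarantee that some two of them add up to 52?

17

Two chosen integers sum to 52 exactly when both halves of some pair {x, 52−x} with 15 ≤ x ≤ 52−x ≤ 37 are chosen — 11 such pairs.
The remaining 5 elements (those with no distinct partner in range) can never complete a 52-sum, so the worst case takes all of them and one from each pair: 5 + 11 = 16.
Pigeonhole: the 17th integer has to be the second member of some pair, so 16 + 1 = 17.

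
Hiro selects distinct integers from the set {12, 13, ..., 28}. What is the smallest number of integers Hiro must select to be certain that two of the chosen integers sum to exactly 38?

11

Group the elements by complementary pair {x, 38−x}: {12,26}, {13,25}, {14,24}, …, giving 7 two-element pairs, the single value 19 (it cannot pair with itself since the integers are distinct), and 2 integers whose partner 38−x falls outside [12,28].
Treating each of those 10 groups as a pigeonhole, one can pick one integer per group — 10 integers — with no two summing to 38.
The 11th integer lands in an occupied pair, forcing a sum of 38.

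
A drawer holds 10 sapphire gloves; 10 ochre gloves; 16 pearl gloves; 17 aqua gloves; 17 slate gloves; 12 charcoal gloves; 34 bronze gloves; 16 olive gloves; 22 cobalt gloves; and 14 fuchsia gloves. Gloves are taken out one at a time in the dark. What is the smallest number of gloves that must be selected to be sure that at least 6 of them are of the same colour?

51

By the pigeonhole principle, the 10 colours are the holes; the gloves drawn are the pigeons.
To avoid 6 of any one colour, the worst case takes at most 5 of each colour.
That gives 5 + 5 + 5 + 5 + 5 + 5 + 5 + 5 + 5 + 5 = 50 gloves with no colour reaching 6.
The next glove forces some colour to 6, so 50 + 1 = 51.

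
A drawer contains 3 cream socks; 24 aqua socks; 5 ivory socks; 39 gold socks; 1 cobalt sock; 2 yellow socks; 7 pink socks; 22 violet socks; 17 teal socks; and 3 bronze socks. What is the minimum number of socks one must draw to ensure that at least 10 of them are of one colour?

58

An adversary could hand out at most 9 socks per colour (6 colours run out sooner): 3 + 9 + 5 + 9 + 1 + 2 + 7 + 9 + 9 + 3 = 57 socks and still no colour has 10.
By pigeonhole, one more sock lands in a colour already at 9, so 58 draws are enough and 57 are not.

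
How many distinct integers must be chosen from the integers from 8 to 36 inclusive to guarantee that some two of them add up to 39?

Two chosen integers sum to 39 exactly when both halves of some pair {x, 39−x} with 8 ≤ x ≤ 39−x ≤ 31 are chosen — 12 such pairs.
The remaining 5 elements (those with no distinct partner in range) can never complete a 39-sum, so the worst case takes all of them and one from each pair: 5 + 12 = 17.
The 18th integer has to be the second member of some pair, so 17 + 1 = 18.

18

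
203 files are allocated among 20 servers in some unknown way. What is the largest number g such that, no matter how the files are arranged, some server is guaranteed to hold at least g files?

By pigeonhole, the 20 servers are the holes and the 203 files are the pigeons.
If every server held at most 10 files, the total would be at most 20 × 10 = 200, which is less than 203.
So some server holds at least ⌈203/20⌉ = 11 files.

11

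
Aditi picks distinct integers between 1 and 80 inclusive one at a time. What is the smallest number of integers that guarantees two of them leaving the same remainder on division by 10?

The 10 residue classes mod 10 are the pigeonholes.
With 10 integers one could put 1 in each residue class and have no class reach 2.
The 11th integer pushes some class to 2, so 10·1 + 1 = 11.

11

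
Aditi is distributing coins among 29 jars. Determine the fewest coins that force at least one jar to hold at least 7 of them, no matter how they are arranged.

With 174 coins one could put exactly 6 in each of the 29 jars, and no jar would reach 7.
By the pigeonhole principle, one more coin must land in a jar that already has 6, giving it 7.
So 29 × 6 + 1 = 175 coins are required.

175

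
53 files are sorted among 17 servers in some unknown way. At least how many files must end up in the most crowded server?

By pigeonhole, the 17 servers are the holes and the 53 files are the pigeons.
If every server held at most 3 files, the total would be at most 17 × 3 = 51, which is less than 53.
So some server holds at least ⌈53/17⌉ = 4 files.

4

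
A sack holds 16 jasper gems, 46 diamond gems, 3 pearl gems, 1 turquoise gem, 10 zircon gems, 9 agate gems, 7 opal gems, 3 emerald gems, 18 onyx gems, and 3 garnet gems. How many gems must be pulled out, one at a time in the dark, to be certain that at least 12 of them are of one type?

An adversary could hand out at most 11 gems per type (7 types run out sooner): 11 + 11 + 3 + 1 + 10 + 9 + 7 + 3 + 11 + 3 = 69 gems and still no type has 12.
By pigeonhole, one more gem lands in a type already at 11, so 70 draws are enough and 69 are not.

70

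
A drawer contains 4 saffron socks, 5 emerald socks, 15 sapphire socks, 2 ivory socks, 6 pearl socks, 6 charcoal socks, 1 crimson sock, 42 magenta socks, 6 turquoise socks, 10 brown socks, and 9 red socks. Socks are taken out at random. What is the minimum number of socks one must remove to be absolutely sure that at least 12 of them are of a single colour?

The 11 colours are the holes; the socks drawn are the pigeons.
To avoid 12 of any one colour, the worst case takes at most 11 of each colour, or every sock of a colour that has fewer than 11.
That gives 4 + 5 + 11 + 2 + 6 + 6 + 1 + 11 + 6 + 10 + 9 = 71 socks with no colour reaching 12.
The next sock forces some colour to 12, so 71 + 1 = 72.

72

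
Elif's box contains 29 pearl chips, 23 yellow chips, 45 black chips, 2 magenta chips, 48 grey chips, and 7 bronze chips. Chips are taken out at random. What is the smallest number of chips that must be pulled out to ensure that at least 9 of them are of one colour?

An adversary could hand out at most 8 chips per colour (magenta, bronze run out sooner): 8 + 8 + 8 + 2 + 8 + 7 = 41 chips and still no colour has 9.
By pigeonhole, one more chip lands in a colour already at 8, so 42 draws are enough and 41 are not.

42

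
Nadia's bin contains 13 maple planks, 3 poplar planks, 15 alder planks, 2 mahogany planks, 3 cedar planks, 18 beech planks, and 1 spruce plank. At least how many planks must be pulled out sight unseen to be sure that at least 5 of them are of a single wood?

22

By the pigeonhole principle, the 7 woods are the holes; the planks drawn are the pigeons.
To avoid 5 of any one wood, the worst case takes at most 4 of each wood, or every plank of a wood that has fewer than 4.
That gives 4 + 3 + 4 + 2 + 3 + 4 + 1 = 21 planks with no wood reaching 5.
The next plank forces some wood to 5, so 21 + 1 = 22.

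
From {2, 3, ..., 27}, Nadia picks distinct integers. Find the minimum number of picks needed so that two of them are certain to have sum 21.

18

Two chosen integers sum to 21 exactly when both halves of some pair {x, 21−x} with 2 ≤ x ≤ 21−x ≤ 19 are chosen — 9 such pairs.
The remaining 8 elements (those with no distinct partner in range) can never complete a 21-sum, so the worst case takes all of them and one from each pair: 8 + 9 = 17.
Pigeonhole: the 18th integer has to be the second member of some pair, so 17 + 1 = 18.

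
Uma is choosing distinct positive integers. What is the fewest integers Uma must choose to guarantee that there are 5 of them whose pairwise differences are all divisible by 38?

153

Integers whose pairwise differences are multiples of 38 are exactly those sharing a remainder mod 38. The 38 residue classes mod 38 are the pigeonholes.
With 152 integers one could put 4 in each residue class and have no class reach 5.
The 153rd integer pushes some class to 5, so 38·4 + 1 = 153.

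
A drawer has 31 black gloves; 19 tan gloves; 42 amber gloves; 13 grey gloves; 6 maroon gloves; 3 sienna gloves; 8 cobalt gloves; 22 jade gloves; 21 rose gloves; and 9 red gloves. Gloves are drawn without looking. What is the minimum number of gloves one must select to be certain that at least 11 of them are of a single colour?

87

An adversary could hand out at most 10 gloves per colour (4 colours run out sooner): 10 + 10 + 10 + 10 + 6 + 3 + 8 + 10 + 10 + 9 = 86 gloves and still no colour has 11.
One more glove lands in a colour already at 10, so 87 draws are enough and 86 are not.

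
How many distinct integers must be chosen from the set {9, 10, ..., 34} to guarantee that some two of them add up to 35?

A set avoiding the sum 35 can contain at most one of each pair {x, 35−x}, plus the 8 elements whose complement lies outside the range.
The integers 18, …, 34 (17 of them) are such a set: any two sum to at least 18+19 = 37 > 35.
By the pigeonhole principle, any 18th integer completes one of the 9 pairs, so 18 choices force a sum of 35.

18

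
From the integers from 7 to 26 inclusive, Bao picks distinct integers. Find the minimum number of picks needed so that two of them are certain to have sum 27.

Two chosen integers sum to 27 exactly when both halves of some pair {x, 27−x} with 7 ≤ x ≤ 27−x ≤ 20 are chosen — 7 such pairs.
The remaining 6 elements (those with no distinct partner in range) can never complete a 27-sum, so the worst case takes all of them and one from each pair: 6 + 7 = 13.
By pigeonhole, the 14th integer has to be the second member of some pair, so 13 + 1 = 14.

14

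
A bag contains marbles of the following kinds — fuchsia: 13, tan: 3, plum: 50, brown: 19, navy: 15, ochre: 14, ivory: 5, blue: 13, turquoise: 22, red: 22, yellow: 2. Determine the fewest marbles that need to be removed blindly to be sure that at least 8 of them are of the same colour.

67

By pigeonhole, the 11 colours are the holes; the marbles drawn are the pigeons.
To avoid 8 of any one colour, the worst case takes at most 7 of each colour, or every marble of a colour that has fewer than 7.
That gives 7 + 3 + 7 + 7 + 7 + 7 + 5 + 7 + 7 + 7 + 2 = 66 marbles with no colour reaching 8.
The next marble forces some colour to 8, so 66 + 1 = 67.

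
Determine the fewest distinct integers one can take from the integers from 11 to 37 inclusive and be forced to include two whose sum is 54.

Two chosen integers sum to 54 exactly when both halves of some pair {x, 54−x} with 17 ≤ x ≤ 54−x ≤ 37 are chosen — 10 such pairs.
The remaining 7 elements (those with no distinct partner in range) can never complete a 54-sum, so the worst case takes all of them and one from each pair: 7 + 10 = 17.
The 18th integer has to be the second member of some pair, so 17 + 1 = 18.

18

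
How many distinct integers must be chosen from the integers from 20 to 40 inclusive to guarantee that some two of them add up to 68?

16

Two chosen integers sum to 68 exactly when both halves of some pair {x, 68−x} with 28 ≤ x ≤ 68−x ≤ 40 are chosen — 6 such pairs.
The remaining 9 elements (those with no distinct partner in range) can never complete a 68-sum, so the worst case takes all of them and one from each pair: 9 + 6 = 15.
By pigeonhole, the 16th integer has to be the second member of some pair, so 15 + 1 = 16.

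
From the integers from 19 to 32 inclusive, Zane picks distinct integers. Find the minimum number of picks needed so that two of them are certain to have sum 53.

9

Two chosen integers sum to 53 exactly when both halves of some pair {x, 53−x} with 21 ≤ x ≤ 53−x ≤ 32 are chosen — 6 such pairs.
The remaining 2 elements (those with no distinct partner in range) can never complete a 53-sum, so the worst case takes all of them and one from each pair: 2 + 6 = 8.
By the pigeonhole principle, the 9th integer has to be the second member of some pair, so 8 + 1 = 9.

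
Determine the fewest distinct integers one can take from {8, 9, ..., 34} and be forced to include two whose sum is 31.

20

A set avoiding the sum 31 can contain at most one of each pair {x, 31−x}, plus the 11 elements whose complement lies outside the range.
The integers 16, …, 34 (19 of them) are such a set: any two sum to at least 16+17 = 33 > 31.
By pigeonhole, any 20th integer completes one of the 8 pairs, so 20 choices force a sum of 31.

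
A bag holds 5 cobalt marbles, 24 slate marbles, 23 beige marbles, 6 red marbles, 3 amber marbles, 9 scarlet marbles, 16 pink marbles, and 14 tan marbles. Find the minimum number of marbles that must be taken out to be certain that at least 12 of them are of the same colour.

68

Put each drawn marble into a box by colour. The largest draw with every box below 12 takes min(count, 11) from each colour; colours with fewer than 11 contribute all they have.
Σ min(cᵢ, 11) = 5 + 11 + 11 + 6 + 3 + 9 + 11 + 11 = 67.
Draw number 67 + 1 = 68 must push one box to 12.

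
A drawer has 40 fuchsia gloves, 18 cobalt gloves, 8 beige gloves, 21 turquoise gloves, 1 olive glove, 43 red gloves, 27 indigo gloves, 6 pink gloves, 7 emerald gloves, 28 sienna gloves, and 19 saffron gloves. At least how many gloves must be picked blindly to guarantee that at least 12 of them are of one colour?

An adversary could hand out at most 11 gloves per colour (4 colours run out sooner): 11 + 11 + 8 + 11 + 1 + 11 + 11 + 6 + 7 + 11 + 11 = 99 gloves and still no colour has 12.
One more glove lands in a colour already at 11, so 100 draws are enough and 99 are not.

100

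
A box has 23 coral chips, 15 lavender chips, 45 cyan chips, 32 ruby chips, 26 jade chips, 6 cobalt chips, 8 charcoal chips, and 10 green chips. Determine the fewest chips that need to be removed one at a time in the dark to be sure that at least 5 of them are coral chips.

In the worst case for collecting coral chips, every non-coral chip comes out first.
There are 15 + 45 + 32 + 26 + 6 + 8 + 10 = 142 non-coral chips altogether.
After those, each further chip must be coral, so 142 + 5 = 147 draws guarantee 5 coral chips.

147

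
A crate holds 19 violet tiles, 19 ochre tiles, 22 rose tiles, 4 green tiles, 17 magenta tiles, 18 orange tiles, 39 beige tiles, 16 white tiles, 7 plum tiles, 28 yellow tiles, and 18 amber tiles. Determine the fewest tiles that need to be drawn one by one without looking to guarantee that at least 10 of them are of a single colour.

By the pigeonhole principle, the 11 colours are the holes; the tiles drawn are the pigeons.
To avoid 10 of any one colour, the worst case takes at most 9 of each colour, or every tile of a colour that has fewer than 9.
That gives 9 + 9 + 9 + 4 + 9 + 9 + 9 + 9 + 7 + 9 + 9 = 92 tiles with no colour reaching 10.
The next tile forces some colour to 10, so 92 + 1 = 93.

93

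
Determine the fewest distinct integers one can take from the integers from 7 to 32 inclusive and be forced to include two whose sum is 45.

17

Two chosen integers sum to 45 exactly when both halves of some pair {x, 45−x} with 13 ≤ x ≤ 45−x ≤ 32 are chosen — 10 such pairs.
The remaining 6 elements (those with no distinct partner in range) can never complete a 45-sum, so the worst case takes all of them and one from each pair: 6 + 10 = 16.
The 17th integer has to be the second member of some pair, so 16 + 1 = 17.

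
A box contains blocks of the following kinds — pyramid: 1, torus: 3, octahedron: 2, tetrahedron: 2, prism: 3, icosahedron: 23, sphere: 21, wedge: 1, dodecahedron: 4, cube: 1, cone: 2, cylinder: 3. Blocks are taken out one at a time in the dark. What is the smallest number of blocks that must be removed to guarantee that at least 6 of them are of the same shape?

33

Put each drawn block into a box by shape. The largest draw with every box below 6 takes min(count, 5) from each shape; shapes with fewer than 5 contribute all they have.
Σ min(cᵢ, 5) = 1 + 3 + 2 + 2 + 3 + 5 + 5 + 1 + 4 + 1 + 2 + 3 = 32.
Draw number 32 + 1 = 33 must push one box to 6.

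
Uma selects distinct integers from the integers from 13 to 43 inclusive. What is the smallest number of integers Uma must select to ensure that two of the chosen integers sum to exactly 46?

22

A set avoiding the sum 46 can contain at most one of each pair {x, 46−x}, plus the 11 elements whose complement lies outside the range or equal to its own complement.
The integers 23, …, 43 (21 of them) are such a set: any two sum to at least 23+24 = 47 > 46.
Any 22nd integer completes one of the 10 pairs, so 22 choices force a sum of 46.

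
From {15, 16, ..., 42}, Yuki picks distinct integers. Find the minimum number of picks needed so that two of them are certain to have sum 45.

21

Group the elements by complementary pair {x, 45−x}: {15,30}, {16,29}, {17,28}, …, giving 8 two-element pairs and 12 integers whose partner 45−x falls outside [15,42].
By the pigeonhole principle, treating each of those 20 groups as a pigeonhole, one can pick one integer per group — 20 integers — with no two summing to 45.
The 21st integer lands in an occupied pair, forcing a sum of 45.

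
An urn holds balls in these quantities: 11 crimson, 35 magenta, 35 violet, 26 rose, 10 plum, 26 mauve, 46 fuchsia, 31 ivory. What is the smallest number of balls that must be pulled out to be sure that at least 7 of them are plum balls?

217

In the worst case for collecting plum balls, every non-plum ball comes out first.
There are 11 + 35 + 35 + 26 + 26 + 46 + 31 = 210 non-plum balls altogether.
After those, each further ball must be plum, so 210 + 7 = 217 draws guarantee 7 plum balls.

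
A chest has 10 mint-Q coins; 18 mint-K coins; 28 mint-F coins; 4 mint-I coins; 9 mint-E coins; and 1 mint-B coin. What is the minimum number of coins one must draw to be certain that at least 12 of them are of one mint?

47

The 6 mints are the holes; the coins drawn are the pigeons.
To avoid 12 of any one mint, the worst case takes at most 11 of each mint, or every coin of a mint that has fewer than 11.
That gives 10 + 11 + 11 + 4 + 9 + 1 = 46 coins with no mint reaching 12.
The next coin forces some mint to 12, so 46 + 1 = 47.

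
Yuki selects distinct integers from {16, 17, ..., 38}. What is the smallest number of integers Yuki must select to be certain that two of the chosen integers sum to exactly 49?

Group the elements by complementary pair {x, 49−x}: {16,33}, {17,32}, {18,31}, …, giving 9 two-element pairs and 5 integers whose partner 49−x falls outside [16,38].
Treating each of those 14 groups as a pigeonhole, one can pick one integer per group — 14 integers — with no two summing to 49.
The 15th integer lands in an occupied pair, forcing a sum of 49.

15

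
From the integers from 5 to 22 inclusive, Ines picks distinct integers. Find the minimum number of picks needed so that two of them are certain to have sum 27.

Group the elements by complementary pair {x, 27−x}: {5,22}, {6,21}, {7,20}, …, giving 9 two-element pairs.
Pigeonhole: treating each of those 9 groups as a pigeonhole, one can pick one integer per group — 9 integers — with no two summing to 27.
The 10th integer lands in an occupied pair, forcing a sum of 27.

10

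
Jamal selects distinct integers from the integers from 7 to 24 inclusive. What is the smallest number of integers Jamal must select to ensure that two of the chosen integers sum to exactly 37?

Two chosen integers sum to 37 exactly when both halves of some pair {x, 37−x} with 13 ≤ x ≤ 37−x ≤ 24 are chosen — 6 such pairs.
The remaining 6 elements (those with no distinct partner in range) can never complete a 37-sum, so the worst case takes all of them and one from each pair: 6 + 6 = 12.
The 13th integer has to be the second member of some pair, so 12 + 1 = 13.

13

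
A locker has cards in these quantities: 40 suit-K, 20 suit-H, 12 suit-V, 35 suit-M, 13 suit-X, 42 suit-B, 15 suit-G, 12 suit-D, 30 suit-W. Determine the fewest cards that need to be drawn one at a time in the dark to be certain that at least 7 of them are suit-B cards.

184

In the worst case for collecting suit-B cards, every non-suit-B card comes out first.
There are 40 + 20 + 12 + 35 + 13 + 15 + 12 + 30 = 177 non-suit-B cards altogether.
After those, each further card must be suit-B, so 177 + 7 = 184 draws guarantee 7 suit-B cards.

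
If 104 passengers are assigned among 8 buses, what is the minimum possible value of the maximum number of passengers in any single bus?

By the pigeonhole principle, the 8 buses are the holes and the 104 passengers are the pigeons.
If every bus held at most 12 passengers, the total would be at most 8 × 12 = 96, which is less than 104.
So some bus holds at least ⌈104/8⌉ = 13 passengers.

13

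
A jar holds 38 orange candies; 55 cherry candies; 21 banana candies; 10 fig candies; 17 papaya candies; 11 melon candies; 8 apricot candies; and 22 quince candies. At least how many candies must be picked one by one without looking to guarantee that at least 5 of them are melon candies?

In the worst case for collecting melon candies, every non-melon candy comes out first.
There are 38 + 55 + 21 + 10 + 17 + 8 + 22 = 171 non-melon candies altogether.
After those, each further candy must be melon, so 171 + 5 = 176 draws guarantee 5 melon candies.

176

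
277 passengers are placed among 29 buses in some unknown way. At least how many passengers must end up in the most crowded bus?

By the pigeonhole principle, the 29 buses are the holes and the 277 passengers are the pigeons.
If every bus held at most 9 passengers, the total would be at most 29 × 9 = 261, which is less than 277.
So some bus holds at least ⌈277/29⌉ = 10 passengers.

10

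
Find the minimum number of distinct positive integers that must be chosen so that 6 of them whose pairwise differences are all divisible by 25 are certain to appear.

126

Integers whose pairwise differences are multiples of 25 are exactly those sharing a remainder mod 25. By pigeonhole, the 25 residue classes mod 25 are the pigeonholes.
With 125 integers one could put 5 in each residue class and have no class reach 6.
The 126th integer pushes some class to 6, so 25·5 + 1 = 126.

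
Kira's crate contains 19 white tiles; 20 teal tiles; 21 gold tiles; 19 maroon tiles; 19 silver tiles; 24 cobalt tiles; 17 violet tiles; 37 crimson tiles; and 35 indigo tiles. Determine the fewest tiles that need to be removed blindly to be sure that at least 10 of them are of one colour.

82

By the pigeonhole principle, put each drawn tile into a box by colour. The largest draw with every box below 10 takes min(count, 9) from each colour.
Σ min(cᵢ, 9) = 9 + 9 + 9 + 9 + 9 + 9 + 9 + 9 + 9 = 81.
Draw number 81 + 1 = 82 must push one box to 10.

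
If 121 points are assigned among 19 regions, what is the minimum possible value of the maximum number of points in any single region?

Pigeonhole: the 19 regions are the holes and the 121 points are the pigeons.
If every region held at most 6 points, the total would be at most 19 × 6 = 114, which is less than 121.
So some region holds at least ⌈121/19⌉ = 7 points.

7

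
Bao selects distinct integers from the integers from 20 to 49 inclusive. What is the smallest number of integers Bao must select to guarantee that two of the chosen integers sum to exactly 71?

A set avoiding the sum 71 can contain at most one of each pair {x, 71−x}, plus the 2 elements whose complement lies outside the range.
The integers 20, …, 35 (16 of them) are such a set: any two sum to at least 20+21 = 41 and at most 34+35 = 69 < 71.
By the pigeonhole principle, any 17th integer completes one of the 14 pairs, so 17 choices force a sum of 71.

17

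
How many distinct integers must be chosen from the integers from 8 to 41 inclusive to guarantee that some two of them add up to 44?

21

Group the elements by complementary pair {x, 44−x}: {8,36}, {9,35}, {10,34}, …, giving 14 two-element pairs, the single value 22 (it cannot pair with itself since the integers are distinct), and 5 integers whose partner 44−x falls outside [8,41].
Treating each of those 20 groups as a pigeonhole, one can pick one integer per group — 20 integers — with no two summing to 44.
The 21st integer lands in an occupied pair, forcing a sum of 44.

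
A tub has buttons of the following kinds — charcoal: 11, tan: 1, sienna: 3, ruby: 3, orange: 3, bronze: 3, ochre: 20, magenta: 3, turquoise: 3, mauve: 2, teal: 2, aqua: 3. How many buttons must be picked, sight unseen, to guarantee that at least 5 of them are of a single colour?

By pigeonhole, put each drawn button into a box by colour. The largest draw with every box below 5 takes min(count, 4) from each colour; colours with fewer than 4 contribute all they have.
Σ min(cᵢ, 4) = 4 + 1 + 3 + 3 + 3 + 3 + 4 + 3 + 3 + 2 + 2 + 3 = 34.
Draw number 34 + 1 = 35 must push one box to 5.

35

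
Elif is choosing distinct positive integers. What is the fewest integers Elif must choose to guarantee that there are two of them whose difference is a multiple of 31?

Integers whose pairwise differences are multiples of 31 are exactly those sharing a remainder mod 31. The 31 residue classes mod 31 are the pigeonholes.
With 31 integers one could put 1 in each residue class and have no class reach 2.
The 32nd integer pushes some class to 2, so 31·1 + 1 = 32.

32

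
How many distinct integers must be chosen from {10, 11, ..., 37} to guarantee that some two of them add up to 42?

Two chosen integers sum to 42 exactly when both halves of some pair {x, 42−x} with 10 ≤ x ≤ 42−x ≤ 32 are chosen — 11 such pairs.
The remaining 6 elements (those with no distinct partner in range) can never complete a 42-sum, so the worst case takes all of them and one from each pair: 6 + 11 = 17.
By pigeonhole, the 18th integer has to be the second member of some pair, so 17 + 1 = 18.

18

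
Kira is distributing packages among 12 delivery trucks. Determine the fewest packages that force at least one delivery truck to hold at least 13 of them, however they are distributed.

145

With 144 packages one could put exactly 12 in each of the 12 delivery trucks, and no delivery truck would reach 13.
By pigeonhole, one more package must land in a delivery truck that already has 12, giving it 13.
So 12 × 12 + 1 = 145 packages are required.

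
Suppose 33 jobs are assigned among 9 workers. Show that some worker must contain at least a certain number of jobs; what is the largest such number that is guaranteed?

4

By pigeonhole, the 9 workers are the holes and the 33 jobs are the pigeons.
If every worker held at most 3 jobs, the total would be at most 9 × 3 = 27, which is less than 33.
So some worker holds at least ⌈33/9⌉ = 4 jobs.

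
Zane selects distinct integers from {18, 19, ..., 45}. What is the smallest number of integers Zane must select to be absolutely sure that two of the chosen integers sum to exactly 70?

A set avoiding the sum 70 can contain at most one of each pair {x, 70−x}, plus the 8 elements whose complement lies outside the range or equal to its own complement.
The integers 18, …, 35 (18 of them) are such a set: any two sum to at least 18+19 = 37 and at most 34+35 = 69 < 70.
By pigeonhole, any 19th integer completes one of the 10 pairs, so 19 choices force a sum of 70.

19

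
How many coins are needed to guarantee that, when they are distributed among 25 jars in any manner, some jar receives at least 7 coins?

With 150 coins one could put exactly 6 in each of the 25 jars, and no jar would reach 7.
One more coin must land in a jar that already has 6, giving it 7.
So 25 × 6 + 1 = 151 coins are required.

151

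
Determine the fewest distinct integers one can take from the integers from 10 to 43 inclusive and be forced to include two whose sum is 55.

Group the elements by complementary pair {x, 55−x}: {12,43}, {13,42}, {14,41}, …, giving 16 two-element pairs and 2 integers whose partner 55−x falls outside [10,43].
Treating each of those 18 groups as a pigeonhole, one can pick one integer per group — 18 integers — with no two summing to 55.
The 19th integer lands in an occupied pair, forcing a sum of 55.

19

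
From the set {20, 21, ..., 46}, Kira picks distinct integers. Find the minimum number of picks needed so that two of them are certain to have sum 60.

A set avoiding the sum 60 can contain at most one of each pair {x, 60−x}, plus the 7 elements whose complement lies outside the range or equal to its own complement.
The integers 30, …, 46 (17 of them) are such a set: any two sum to at least 30+31 = 61 > 60.
By the pigeonhole principle, any 18th integer completes one of the 10 pairs, so 18 choices force a sum of 60.

18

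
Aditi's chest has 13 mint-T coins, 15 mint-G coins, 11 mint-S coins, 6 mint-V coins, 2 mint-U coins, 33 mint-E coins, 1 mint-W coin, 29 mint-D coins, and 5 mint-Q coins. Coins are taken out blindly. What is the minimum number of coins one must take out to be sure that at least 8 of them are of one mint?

By the pigeonhole principle, put each drawn coin into a box by mint. The largest draw with every box below 8 takes min(count, 7) from each mint; mints with fewer than 7 contribute all they have.
Σ min(cᵢ, 7) = 7 + 7 + 7 + 6 + 2 + 7 + 1 + 7 + 5 = 49.
Draw number 49 + 1 = 50 must push one box to 8.

50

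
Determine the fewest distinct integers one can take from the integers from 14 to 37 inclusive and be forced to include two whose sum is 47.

15

Group the elements by complementary pair {x, 47−x}: {14,33}, {15,32}, {16,31}, …, giving 10 two-element pairs and 4 integers whose partner 47−x falls outside [14,37].
By pigeonhole, treating each of those 14 groups as a pigeonhole, one can pick one integer per group — 14 integers — with no two summing to 47.
The 15th integer lands in an occupied pair, forcing a sum of 47.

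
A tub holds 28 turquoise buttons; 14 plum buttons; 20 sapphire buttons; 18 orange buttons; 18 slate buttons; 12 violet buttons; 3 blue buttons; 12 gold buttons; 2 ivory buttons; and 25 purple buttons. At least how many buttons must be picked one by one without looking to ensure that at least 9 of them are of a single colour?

Pigeonhole: the 10 colours are the holes; the buttons drawn are the pigeons.
To avoid 9 of any one colour, the worst case takes at most 8 of each colour, or every button of a colour that has fewer than 8.
That gives 8 + 8 + 8 + 8 + 8 + 8 + 3 + 8 + 2 + 8 = 69 buttons with no colour reaching 9.
The next button forces some colour to 9, so 69 + 1 = 70.

70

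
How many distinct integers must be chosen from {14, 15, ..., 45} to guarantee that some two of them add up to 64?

A set avoiding the sum 64 can contain at most one of each pair {x, 64−x}, plus the 6 elements whose complement lies outside the range or equal to its own complement.
The integers 14, …, 32 (19 of them) are such a set: any two sum to at least 14+15 = 29 and at most 31+32 = 63 < 64.
By the pigeonhole principle, any 20th integer completes one of the 13 pairs, so 20 choices force a sum of 64.

20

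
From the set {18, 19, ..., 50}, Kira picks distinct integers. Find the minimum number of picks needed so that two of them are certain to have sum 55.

Group the elements by complementary pair {x, 55−x}: {18,37}, {19,36}, {20,35}, …, giving 10 two-element pairs and 13 integers whose partner 55−x falls outside [18,50].
By pigeonhole, treating each of those 23 groups as a pigeonhole, one can pick one integer per group — 23 integers — with no two summing to 55.
The 24th integer lands in an occupied pair, forcing a sum of 55.

24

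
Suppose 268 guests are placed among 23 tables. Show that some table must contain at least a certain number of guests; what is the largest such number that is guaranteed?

The 23 tables are the holes and the 268 guests are the pigeons.
If every table held at most 11 guests, the total would be at most 23 × 11 = 253, which is less than 268.
So some table holds at least ⌈268/23⌉ = 12 guests.

12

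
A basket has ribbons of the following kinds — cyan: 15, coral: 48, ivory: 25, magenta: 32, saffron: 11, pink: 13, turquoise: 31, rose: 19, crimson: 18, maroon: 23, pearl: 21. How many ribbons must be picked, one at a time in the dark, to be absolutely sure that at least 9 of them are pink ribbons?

252

In the worst case for collecting pink ribbons, every non-pink ribbon comes out first.
There are 15 + 48 + 25 + 32 + 11 + 31 + 19 + 18 + 23 + 21 = 243 non-pink ribbons altogether.
After those, each further ribbon must be pink, so 243 + 9 = 252 draws guarantee 9 pink ribbons.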